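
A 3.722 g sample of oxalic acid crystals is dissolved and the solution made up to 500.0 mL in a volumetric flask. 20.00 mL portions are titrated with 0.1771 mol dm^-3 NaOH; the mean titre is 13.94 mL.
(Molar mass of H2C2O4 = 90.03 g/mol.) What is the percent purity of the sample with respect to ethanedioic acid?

H2C2O4 + 2 NaOH → Na2C2O4 + 2 H2O
n(NaOH) per titration = 0.01394 × 0.1771 = 2.469 × 10^-3 mol
From the 1:2 ratio, n(H2C2O4) in each aliquot = 1/2 × 2.469 × 10^-3 = 1.234 × 10^-3 mol
n(H2C2O4) in the whole flask = 1.234 × 10^-3 × 500.0/20.00 = 0.03086 mol
mass of H2C2O4 = 0.03086 × 90.03 = 2.778 g
% H2C2O4 = 2.778 / 3.722 × 100 = 74.65 %

74.65 %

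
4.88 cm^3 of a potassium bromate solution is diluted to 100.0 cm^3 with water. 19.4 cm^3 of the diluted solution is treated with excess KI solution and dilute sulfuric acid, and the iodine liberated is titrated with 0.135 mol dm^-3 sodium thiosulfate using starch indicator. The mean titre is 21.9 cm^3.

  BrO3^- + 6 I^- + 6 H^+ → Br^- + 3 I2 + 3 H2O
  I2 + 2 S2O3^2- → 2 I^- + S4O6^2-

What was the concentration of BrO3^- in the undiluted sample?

0.520 mol/L

n(S2O3^2-) = 0.0219 × 0.135 = 2.96 × 10^-3 mol
n(I2) = n(S2O3^2-)/2 = 1.48 × 10^-3 mol
From the 1:3 ratio, n(BrO3^-) in the aliquot = 1/3 × 1.48 × 10^-3 = 4.93 × 10^-4 mol
[BrO3^-]_dilute = 4.93 × 10^-4 / 0.0194 = 0.0254 mol/L
[BrO3^-]_original = 0.0254 × 100.0/4.88 = 0.520 mol/L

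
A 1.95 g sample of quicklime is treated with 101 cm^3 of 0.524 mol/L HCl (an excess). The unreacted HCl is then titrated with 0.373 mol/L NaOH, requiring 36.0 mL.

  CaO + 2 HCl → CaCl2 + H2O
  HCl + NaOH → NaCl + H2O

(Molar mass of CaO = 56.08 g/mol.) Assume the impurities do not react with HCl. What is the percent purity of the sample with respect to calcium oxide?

56.8 %

n(HCl) added = 0.101 × 0.524 = 0.0529 mol
n(NaOH) used in back-titration = 0.0360 × 0.373 = 0.0134 mol
n(HCl) left over = 0.0134 mol (1:1 ratio)
n(HCl) consumed by analyte = 0.0529 − 0.0134 = 0.0395 mol
From the 1:2 ratio, n(CaO) = 1/2 × 0.0395 = 0.0197 mol
mass of CaO = 0.0197 × 56.08 = 1.11 g
% CaO = 1.11 / 1.95 × 100 = 56.8 %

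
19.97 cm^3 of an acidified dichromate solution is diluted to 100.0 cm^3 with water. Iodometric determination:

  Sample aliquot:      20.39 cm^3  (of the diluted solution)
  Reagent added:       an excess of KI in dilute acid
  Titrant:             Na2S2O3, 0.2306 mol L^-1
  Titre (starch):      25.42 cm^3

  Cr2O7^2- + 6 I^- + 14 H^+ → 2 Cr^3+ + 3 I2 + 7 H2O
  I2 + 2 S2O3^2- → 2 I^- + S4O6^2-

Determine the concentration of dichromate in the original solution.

n(S2O3^2-) = 0.02542 × 0.2306 = 5.862 × 10^-3 mol
n(I2) = n(S2O3^2-)/2 = 2.931 × 10^-3 mol
From the 1:3 ratio, n(Cr2O7^2-) in the aliquot = 1/3 × 2.931 × 10^-3 = 9.770 × 10^-4 mol
[Cr2O7^2-]_dilute = 9.770 × 10^-4 / 0.02039 = 0.04791 mol/L
[Cr2O7^2-]_original = 0.04791 × 100.0/19.97 = 0.2399 mol/L

0.2399 mol/L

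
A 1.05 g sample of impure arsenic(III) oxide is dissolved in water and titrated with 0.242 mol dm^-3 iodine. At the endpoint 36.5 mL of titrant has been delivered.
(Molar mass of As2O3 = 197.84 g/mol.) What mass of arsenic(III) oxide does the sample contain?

0.874 g

As2O3 + 2 I2 + 2 H2O → As2O5 + 4 HI
n(I2) = 0.0365 L × 0.242 mol/L = 8.83 × 10^-3 mol
From the 1:2 ratio, n(As2O3) = 1/2 × 8.83 × 10^-3 = 4.42 × 10^-3 mol
mass of As2O3 = 4.42 × 10^-3 × 197.84 g/mol = 0.874 g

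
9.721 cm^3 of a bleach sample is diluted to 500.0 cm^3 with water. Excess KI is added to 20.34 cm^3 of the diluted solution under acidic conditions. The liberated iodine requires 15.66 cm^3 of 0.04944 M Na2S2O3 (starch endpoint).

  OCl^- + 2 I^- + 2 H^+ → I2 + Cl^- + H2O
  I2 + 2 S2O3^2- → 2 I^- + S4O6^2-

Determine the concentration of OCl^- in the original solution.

n(S2O3^2-) = 0.01566 × 0.04944 = 7.742 × 10^-4 mol
n(I2) = n(S2O3^2-)/2 = 3.871 × 10^-4 mol
n(OCl^-) in the aliquot = 3.871 × 10^-4 mol (1:1 ratio)
[OCl^-]_dilute = 3.871 × 10^-4 / 0.02034 = 0.01903 mol/L
[OCl^-]_original = 0.01903 × 500.0/9.721 = 0.9789 mol/L

0.9789 M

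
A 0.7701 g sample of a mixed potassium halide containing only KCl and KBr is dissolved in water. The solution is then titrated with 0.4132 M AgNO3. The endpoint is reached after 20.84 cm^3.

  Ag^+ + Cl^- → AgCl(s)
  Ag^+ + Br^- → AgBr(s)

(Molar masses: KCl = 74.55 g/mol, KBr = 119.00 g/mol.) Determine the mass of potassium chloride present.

n(AgNO3) = 0.02084 × 0.4132 = 8.611 × 10^-3 mol
Let x = n(KCl), y = n(KBr).
Titrant: 1x + 1y = 8.611 × 10^-3;  mass: 74.55x + 119.00y = 0.7701
Solving, x = 5.728 × 10^-3 mol, y = 2.883 × 10^-3 mol
mass of KCl = 5.728 × 10^-3 × 74.55 = 0.4270 g

0.4270 g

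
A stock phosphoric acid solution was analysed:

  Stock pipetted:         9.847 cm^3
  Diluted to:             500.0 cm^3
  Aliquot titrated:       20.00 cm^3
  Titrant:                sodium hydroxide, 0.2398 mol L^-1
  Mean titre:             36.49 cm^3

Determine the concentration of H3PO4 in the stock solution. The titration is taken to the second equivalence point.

H3PO4 + 2 NaOH → Na2HPO4 + 2 H2O
n(NaOH) = 0.03649 × 0.2398 = 8.750 × 10^-3 mol
From the 1:2 ratio, n(H3PO4) in the aliquot = 1/2 × 8.750 × 10^-3 = 4.375 × 10^-3 mol
[H3PO4]_dilute = 4.375 × 10^-3 / 0.02000 = 0.2188 mol/L
Dilution factor = 500.0 / 9.847 = 50.78
[H3PO4]_stock = 0.2188 × 50.78 = 11.11 mol/L

11.11 mol/L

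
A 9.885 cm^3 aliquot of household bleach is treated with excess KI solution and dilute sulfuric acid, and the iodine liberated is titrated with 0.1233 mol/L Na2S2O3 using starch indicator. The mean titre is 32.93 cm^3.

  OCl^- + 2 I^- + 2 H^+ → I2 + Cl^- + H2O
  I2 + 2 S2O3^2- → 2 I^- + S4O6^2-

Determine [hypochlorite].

0.2054 mol/L

n(S2O3^2-) = 0.03293 × 0.1233 = 4.060 × 10^-3 mol
n(I2) = n(S2O3^2-)/2 = 2.030 × 10^-3 mol
n(OCl^-) in the aliquot = 2.030 × 10^-3 mol (1:1 ratio)
[OCl^-] = 2.030 × 10^-3 / 0.009885 = 0.2054 mol/L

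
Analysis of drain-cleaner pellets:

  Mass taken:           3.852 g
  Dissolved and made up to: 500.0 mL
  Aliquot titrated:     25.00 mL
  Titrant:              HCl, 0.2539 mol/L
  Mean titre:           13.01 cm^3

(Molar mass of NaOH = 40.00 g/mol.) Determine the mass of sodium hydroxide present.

NaOH + HCl → NaCl + H2O
n(HCl) per titration = 0.01301 × 0.2539 = 3.303 × 10^-3 mol
n(NaOH) in each aliquot = 3.303 × 10^-3 mol (1:1 ratio)
n(NaOH) in the whole flask = 3.303 × 10^-3 × 500.0/25.00 = 0.06606 mol
mass of NaOH = 0.06606 × 40.00 = 2.643 g

2.643 g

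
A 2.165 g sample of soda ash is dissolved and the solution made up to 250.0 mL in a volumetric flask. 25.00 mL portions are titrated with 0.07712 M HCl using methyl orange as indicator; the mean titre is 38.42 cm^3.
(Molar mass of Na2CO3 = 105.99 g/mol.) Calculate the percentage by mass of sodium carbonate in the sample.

72.53 %

Na2CO3 + 2 HCl → 2 NaCl + H2O + CO2
n(HCl) per titration = 0.03842 × 0.07712 = 2.963 × 10^-3 mol
From the 1:2 ratio, n(Na2CO3) in each aliquot = 1/2 × 2.963 × 10^-3 = 1.481 × 10^-3 mol
n(Na2CO3) in the whole flask = 1.481 × 10^-3 × 250.0/25.00 = 0.01481 mol
mass of Na2CO3 = 0.01481 × 105.99 = 1.570 g
% Na2CO3 = 1.570 / 2.165 × 100 = 72.53 %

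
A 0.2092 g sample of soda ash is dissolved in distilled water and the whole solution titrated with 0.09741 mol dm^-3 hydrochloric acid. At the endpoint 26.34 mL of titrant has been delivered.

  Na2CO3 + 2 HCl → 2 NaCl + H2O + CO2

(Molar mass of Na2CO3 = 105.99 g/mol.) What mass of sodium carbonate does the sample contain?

n(HCl) = 0.02634 L × 0.09741 mol/L = 2.566 × 10^-3 mol
From the 1:2 ratio, n(Na2CO3) = 1/2 × 2.566 × 10^-3 = 1.283 × 10^-3 mol
mass of Na2CO3 = 1.283 × 10^-3 × 105.99 g/mol = 0.1360 g

0.1360 g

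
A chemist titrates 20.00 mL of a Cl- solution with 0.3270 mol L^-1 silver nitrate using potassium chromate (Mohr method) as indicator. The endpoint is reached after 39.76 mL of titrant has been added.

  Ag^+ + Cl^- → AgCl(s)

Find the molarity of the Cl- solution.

n(AgNO3) = 0.03976 L × 0.3270 mol/L = 0.01300 mol
n(Cl-) = 0.01300 mol (1:1 mole ratio)
[Cl-] = 0.01300 mol / 0.02000 L = 0.6501 mol/L

0.6501 mol/L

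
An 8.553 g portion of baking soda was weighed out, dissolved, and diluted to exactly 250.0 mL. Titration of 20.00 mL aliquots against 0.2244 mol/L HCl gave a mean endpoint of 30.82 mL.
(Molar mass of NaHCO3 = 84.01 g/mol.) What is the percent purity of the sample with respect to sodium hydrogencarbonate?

NaHCO3 + HCl → NaCl + H2O + CO2
n(HCl) per titration = 0.03082 × 0.2244 = 6.916 × 10^-3 mol
n(NaHCO3) in each aliquot = 6.916 × 10^-3 mol (1:1 ratio)
n(NaHCO3) in the whole flask = 6.916 × 10^-3 × 250.0/20.00 = 0.08645 mol
mass of NaHCO3 = 0.08645 × 84.01 = 7.263 g
% NaHCO3 = 7.263 / 8.553 × 100 = 84.91 %

84.91 %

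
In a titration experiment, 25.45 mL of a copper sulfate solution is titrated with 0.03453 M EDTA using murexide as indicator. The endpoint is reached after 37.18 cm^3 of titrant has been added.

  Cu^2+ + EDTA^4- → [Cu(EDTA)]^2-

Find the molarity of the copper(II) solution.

n(EDTA) = 0.03718 L × 0.03453 mol/L = 1.284 × 10^-3 mol
n(Cu2+) = 1.284 × 10^-3 mol (1:1 mole ratio)
[Cu2+] = 1.284 × 10^-3 mol / 0.02545 L = 0.05045 mol/L

0.05045 M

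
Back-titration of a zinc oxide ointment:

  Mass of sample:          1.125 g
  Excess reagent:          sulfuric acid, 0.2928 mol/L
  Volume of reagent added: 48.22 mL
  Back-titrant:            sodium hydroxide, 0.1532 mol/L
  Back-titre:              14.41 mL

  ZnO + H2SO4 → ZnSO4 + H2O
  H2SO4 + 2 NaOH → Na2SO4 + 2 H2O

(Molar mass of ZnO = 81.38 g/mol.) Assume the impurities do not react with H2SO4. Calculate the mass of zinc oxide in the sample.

n(H2SO4) added = 0.04822 × 0.2928 = 0.01412 mol
n(NaOH) used in back-titration = 0.01441 × 0.1532 = 2.208 × 10^-3 mol
From the 1:2 ratio, n(H2SO4) left over = 1/2 × 2.208 × 10^-3 = 1.104 × 10^-3 mol
n(H2SO4) consumed by analyte = 0.01412 − 1.104 × 10^-3 = 0.01302 mol
n(ZnO) = 0.01302 mol (1:1 ratio)
mass of ZnO = 0.01302 × 81.38 = 1.059 g

1.059 g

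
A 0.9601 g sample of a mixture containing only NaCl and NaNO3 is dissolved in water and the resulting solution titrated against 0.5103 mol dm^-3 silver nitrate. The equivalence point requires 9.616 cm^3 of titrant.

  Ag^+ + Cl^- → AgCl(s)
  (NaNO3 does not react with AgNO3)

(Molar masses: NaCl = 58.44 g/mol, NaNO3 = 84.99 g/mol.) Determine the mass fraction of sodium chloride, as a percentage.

n(AgNO3) = 0.009616 × 0.5103 = 4.907 × 10^-3 mol
Let x = n(NaCl), y = n(NaNO3).
Titrant: 1x = 4.907 × 10^-3;  mass: 58.44x + 84.99y = 0.9601
Solving, x = 4.907 × 10^-3 mol, y = 7.922 × 10^-3 mol
mass of NaCl = 4.907 × 10^-3 × 58.44 = 0.2868 g
% NaCl = 0.2868 / 0.9601 × 100 = 29.87 %

29.87 %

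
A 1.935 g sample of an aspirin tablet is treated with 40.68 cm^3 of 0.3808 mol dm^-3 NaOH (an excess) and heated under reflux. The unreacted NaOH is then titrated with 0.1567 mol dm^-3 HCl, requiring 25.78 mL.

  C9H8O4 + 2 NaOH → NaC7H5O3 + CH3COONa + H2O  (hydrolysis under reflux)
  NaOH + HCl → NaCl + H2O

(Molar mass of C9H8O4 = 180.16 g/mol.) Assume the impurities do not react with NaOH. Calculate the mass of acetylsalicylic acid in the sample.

n(NaOH) added = 0.04068 × 0.3808 = 0.01549 mol
n(HCl) used in back-titration = 0.02578 × 0.1567 = 4.040 × 10^-3 mol
n(NaOH) left over = 4.040 × 10^-3 mol (1:1 ratio)
n(NaOH) consumed by analyte = 0.01549 − 4.040 × 10^-3 = 0.01145 mol
From the 1:2 ratio, n(C9H8O4) = 1/2 × 0.01145 = 5.726 × 10^-3 mol
mass of C9H8O4 = 5.726 × 10^-3 × 180.16 = 1.032 g

1.032 g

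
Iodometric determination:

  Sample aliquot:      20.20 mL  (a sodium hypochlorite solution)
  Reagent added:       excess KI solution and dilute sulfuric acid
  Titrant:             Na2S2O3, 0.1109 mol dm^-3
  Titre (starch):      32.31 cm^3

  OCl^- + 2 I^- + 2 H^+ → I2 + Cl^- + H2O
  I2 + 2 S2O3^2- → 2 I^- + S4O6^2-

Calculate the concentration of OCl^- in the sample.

0.08869 mol/L

n(S2O3^2-) = 0.03231 × 0.1109 = 3.583 × 10^-3 mol
n(I2) = n(S2O3^2-)/2 = 1.792 × 10^-3 mol
n(OCl^-) in the aliquot = 1.792 × 10^-3 mol (1:1 ratio)
[OCl^-] = 1.792 × 10^-3 / 0.02020 = 0.08869 mol/L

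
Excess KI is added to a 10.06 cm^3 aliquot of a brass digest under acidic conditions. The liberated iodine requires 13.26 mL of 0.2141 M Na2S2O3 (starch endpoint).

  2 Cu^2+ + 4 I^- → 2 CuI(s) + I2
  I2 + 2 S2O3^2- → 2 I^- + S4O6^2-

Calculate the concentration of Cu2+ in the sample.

n(S2O3^2-) = 0.01326 × 0.2141 = 2.839 × 10^-3 mol
n(I2) = n(S2O3^2-)/2 = 1.419 × 10^-3 mol
From the 2:1 ratio, n(Cu2+) in the aliquot = 2/1 × 1.419 × 10^-3 = 2.839 × 10^-3 mol
[Cu2+] = 2.839 × 10^-3 / 0.01006 = 0.2822 mol/L

0.2822 M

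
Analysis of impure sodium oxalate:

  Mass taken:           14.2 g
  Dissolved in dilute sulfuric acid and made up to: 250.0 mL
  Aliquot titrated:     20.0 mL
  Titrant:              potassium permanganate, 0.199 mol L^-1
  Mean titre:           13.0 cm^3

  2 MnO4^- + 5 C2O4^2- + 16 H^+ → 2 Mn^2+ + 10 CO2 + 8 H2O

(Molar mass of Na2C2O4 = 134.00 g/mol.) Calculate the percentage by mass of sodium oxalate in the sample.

n(KMnO4) per titration = 0.0130 × 0.199 = 2.59 × 10^-3 mol
From the 5:2 ratio, n(Na2C2O4) in each aliquot = 5/2 × 2.59 × 10^-3 = 6.47 × 10^-3 mol
n(Na2C2O4) in the whole flask = 6.47 × 10^-3 × 250.0/20.0 = 0.0808 mol
mass of Na2C2O4 = 0.0808 × 134.00 = 10.8 g
% Na2C2O4 = 10.8 / 14.2 × 100 = 76.3 %

76.3 %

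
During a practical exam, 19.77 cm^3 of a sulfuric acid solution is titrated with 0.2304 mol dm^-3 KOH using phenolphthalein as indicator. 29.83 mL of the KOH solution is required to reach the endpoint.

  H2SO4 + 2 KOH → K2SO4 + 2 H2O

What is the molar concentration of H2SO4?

0.1738 mol/L

n(KOH) = 0.02983 L × 0.2304 mol/L = 6.873 × 10^-3 mol
From the 1:2 mole ratio, n(H2SO4) = 1/2 × 6.873 × 10^-3 = 3.436 × 10^-3 mol
[H2SO4] = 3.436 × 10^-3 mol / 0.01977 L = 0.1738 mol/L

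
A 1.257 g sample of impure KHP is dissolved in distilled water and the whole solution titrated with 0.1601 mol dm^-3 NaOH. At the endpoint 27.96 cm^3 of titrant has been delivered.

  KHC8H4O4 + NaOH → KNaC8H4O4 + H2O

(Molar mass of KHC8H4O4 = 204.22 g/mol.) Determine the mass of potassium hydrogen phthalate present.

0.9142 g

n(NaOH) = 0.02796 L × 0.1601 mol/L = 4.476 × 10^-3 mol
n(KHC8H4O4) = 4.476 × 10^-3 mol (1:1 ratio)
mass of KHC8H4O4 = 4.476 × 10^-3 × 204.22 g/mol = 0.9142 g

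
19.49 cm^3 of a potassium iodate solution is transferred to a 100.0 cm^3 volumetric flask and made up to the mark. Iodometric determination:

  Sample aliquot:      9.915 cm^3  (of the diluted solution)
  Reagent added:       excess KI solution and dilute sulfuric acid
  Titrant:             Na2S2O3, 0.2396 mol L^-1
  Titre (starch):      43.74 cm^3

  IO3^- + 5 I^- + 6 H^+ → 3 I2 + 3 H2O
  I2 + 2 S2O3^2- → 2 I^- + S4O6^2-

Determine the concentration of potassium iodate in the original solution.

0.9039 mol/L

n(S2O3^2-) = 0.04374 × 0.2396 = 0.01048 mol
n(I2) = n(S2O3^2-)/2 = 5.240 × 10^-3 mol
From the 1:3 ratio, n(IO3^-) in the aliquot = 1/3 × 5.240 × 10^-3 = 1.747 × 10^-3 mol
[IO3^-]_dilute = 1.747 × 10^-3 / 0.009915 = 0.1762 mol/L
[IO3^-]_original = 0.1762 × 100.0/19.49 = 0.9039 mol/L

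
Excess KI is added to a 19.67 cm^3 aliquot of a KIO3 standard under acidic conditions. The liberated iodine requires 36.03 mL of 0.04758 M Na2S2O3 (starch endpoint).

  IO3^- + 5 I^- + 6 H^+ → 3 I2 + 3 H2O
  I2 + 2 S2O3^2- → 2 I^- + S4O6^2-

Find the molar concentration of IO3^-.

n(S2O3^2-) = 0.03603 × 0.04758 = 1.714 × 10^-3 mol
n(I2) = n(S2O3^2-)/2 = 8.572 × 10^-4 mol
From the 1:3 ratio, n(IO3^-) in the aliquot = 1/3 × 8.572 × 10^-4 = 2.857 × 10^-4 mol
[IO3^-] = 2.857 × 10^-4 / 0.01967 = 0.01453 mol/L

0.01453 M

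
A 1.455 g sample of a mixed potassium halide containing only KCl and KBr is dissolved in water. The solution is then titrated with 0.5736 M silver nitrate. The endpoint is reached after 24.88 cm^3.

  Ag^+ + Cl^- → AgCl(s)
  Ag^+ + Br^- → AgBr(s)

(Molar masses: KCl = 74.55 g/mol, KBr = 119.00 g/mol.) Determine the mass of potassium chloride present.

n(AgNO3) = 0.02488 × 0.5736 = 0.01427 mol
Let x = n(KCl), y = n(KBr).
Titrant: 1x + 1y = 0.01427;  mass: 74.55x + 119.00y = 1.455
Solving, x = 5.473 × 10^-3 mol, y = 8.798 × 10^-3 mol
mass of KCl = 5.473 × 10^-3 × 74.55 = 0.4080 g

0.4080 g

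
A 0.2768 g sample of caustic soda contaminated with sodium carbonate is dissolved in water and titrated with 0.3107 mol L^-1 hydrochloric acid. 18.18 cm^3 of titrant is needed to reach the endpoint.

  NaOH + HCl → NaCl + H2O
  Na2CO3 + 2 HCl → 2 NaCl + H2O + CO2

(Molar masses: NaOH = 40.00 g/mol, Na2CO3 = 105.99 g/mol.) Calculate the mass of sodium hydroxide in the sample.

0.06939 g

n(HCl) = 0.01818 × 0.3107 = 5.649 × 10^-3 mol
Let x = n(NaOH), y = n(Na2CO3).
Titrant: 1x + 2y = 5.649 × 10^-3;  mass: 40.00x + 105.99y = 0.2768
Solving, x = 1.735 × 10^-3 mol, y = 1.957 × 10^-3 mol
mass of NaOH = 1.735 × 10^-3 × 40.00 = 0.06939 g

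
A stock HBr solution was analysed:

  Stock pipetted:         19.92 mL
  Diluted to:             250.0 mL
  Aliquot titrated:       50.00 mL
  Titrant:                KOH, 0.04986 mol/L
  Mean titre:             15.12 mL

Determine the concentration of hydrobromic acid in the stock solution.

0.1892 mol/L

HBr + KOH → KBr + H2O
n(KOH) = 0.01512 × 0.04986 = 7.539 × 10^-4 mol
n(HBr) in the aliquot = 7.539 × 10^-4 mol (1:1 ratio)
[HBr]_dilute = 7.539 × 10^-4 / 0.05000 = 0.01508 mol/L
Dilution factor = 250.0 / 19.92 = 12.55
[HBr]_stock = 0.01508 × 12.55 = 0.1892 mol/L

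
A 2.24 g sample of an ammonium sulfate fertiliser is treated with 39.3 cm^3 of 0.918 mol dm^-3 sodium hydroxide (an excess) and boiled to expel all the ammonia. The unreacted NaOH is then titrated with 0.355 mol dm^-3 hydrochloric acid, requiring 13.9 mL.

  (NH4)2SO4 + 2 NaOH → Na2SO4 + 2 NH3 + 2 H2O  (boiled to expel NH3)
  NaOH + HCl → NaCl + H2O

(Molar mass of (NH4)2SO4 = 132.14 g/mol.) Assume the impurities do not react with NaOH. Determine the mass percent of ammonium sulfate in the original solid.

91.9 %

n(NaOH) added = 0.0393 × 0.918 = 0.0361 mol
n(HCl) used in back-titration = 0.0139 × 0.355 = 4.93 × 10^-3 mol
n(NaOH) left over = 4.93 × 10^-3 mol (1:1 ratio)
n(NaOH) consumed by analyte = 0.0361 − 4.93 × 10^-3 = 0.0311 mol
From the 1:2 ratio, n((NH4)2SO4) = 1/2 × 0.0311 = 0.0156 mol
mass of (NH4)2SO4 = 0.0156 × 132.14 = 2.06 g
% (NH4)2SO4 = 2.06 / 2.24 × 100 = 91.9 %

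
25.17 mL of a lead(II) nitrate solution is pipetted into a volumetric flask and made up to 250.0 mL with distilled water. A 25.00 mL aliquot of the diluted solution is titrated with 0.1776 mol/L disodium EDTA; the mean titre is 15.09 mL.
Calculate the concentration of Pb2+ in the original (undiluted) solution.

Pb^2+ + EDTA^4- → [Pb(EDTA)]^2-
n(EDTA) = 0.01509 × 0.1776 = 2.680 × 10^-3 mol
n(Pb2+) in the aliquot = 2.680 × 10^-3 mol (1:1 ratio)
[Pb2+]_dilute = 2.680 × 10^-3 / 0.02500 = 0.1072 mol/L
Dilution factor = 250.0 / 25.17 = 9.932
[Pb2+]_stock = 0.1072 × 9.932 = 1.065 mol/L

1.065 mol/L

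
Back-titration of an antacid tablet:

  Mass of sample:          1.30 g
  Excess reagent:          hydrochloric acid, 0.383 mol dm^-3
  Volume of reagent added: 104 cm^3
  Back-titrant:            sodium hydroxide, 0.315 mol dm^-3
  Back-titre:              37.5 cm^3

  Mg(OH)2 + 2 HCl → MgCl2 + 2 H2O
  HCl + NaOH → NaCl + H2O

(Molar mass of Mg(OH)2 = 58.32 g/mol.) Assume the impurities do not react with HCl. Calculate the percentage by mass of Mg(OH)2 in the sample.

62.8 %

n(HCl) added = 0.104 × 0.383 = 0.0398 mol
n(NaOH) used in back-titration = 0.0375 × 0.315 = 0.0118 mol
n(HCl) left over = 0.0118 mol (1:1 ratio)
n(HCl) consumed by analyte = 0.0398 − 0.0118 = 0.0280 mol
From the 1:2 ratio, n(Mg(OH)2) = 1/2 × 0.0280 = 0.0140 mol
mass of Mg(OH)2 = 0.0140 × 58.32 = 0.817 g
% Mg(OH)2 = 0.817 / 1.30 × 100 = 62.8 %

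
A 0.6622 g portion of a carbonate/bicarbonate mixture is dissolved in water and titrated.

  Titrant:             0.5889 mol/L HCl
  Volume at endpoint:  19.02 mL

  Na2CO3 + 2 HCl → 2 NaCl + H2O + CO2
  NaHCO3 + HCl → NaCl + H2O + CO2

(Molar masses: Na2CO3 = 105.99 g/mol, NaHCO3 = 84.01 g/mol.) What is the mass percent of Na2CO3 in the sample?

n(HCl) = 0.01902 × 0.5889 = 0.01120 mol
Let x = n(Na2CO3), y = n(NaHCO3).
Titrant: 2x + 1y = 0.01120;  mass: 105.99x + 84.01y = 0.6622
Solving, x = 4.494 × 10^-3 mol, y = 2.212 × 10^-3 mol
mass of Na2CO3 = 4.494 × 10^-3 × 105.99 = 0.4764 g
% Na2CO3 = 0.4764 / 0.6622 × 100 = 71.94 %

71.94 %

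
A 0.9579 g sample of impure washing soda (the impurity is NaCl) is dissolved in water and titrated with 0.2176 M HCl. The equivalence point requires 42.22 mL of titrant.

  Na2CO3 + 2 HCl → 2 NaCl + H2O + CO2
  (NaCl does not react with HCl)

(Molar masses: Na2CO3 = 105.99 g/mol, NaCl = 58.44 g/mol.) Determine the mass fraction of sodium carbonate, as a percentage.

50.83 %

n(HCl) = 0.04222 × 0.2176 = 9.187 × 10^-3 mol
Let x = n(Na2CO3), y = n(NaCl).
Titrant: 2x = 9.187 × 10^-3;  mass: 105.99x + 58.44y = 0.9579
Solving, x = 4.594 × 10^-3 mol, y = 8.060 × 10^-3 mol
mass of Na2CO3 = 4.594 × 10^-3 × 105.99 = 0.4869 g
% Na2CO3 = 0.4869 / 0.9579 × 100 = 50.83 %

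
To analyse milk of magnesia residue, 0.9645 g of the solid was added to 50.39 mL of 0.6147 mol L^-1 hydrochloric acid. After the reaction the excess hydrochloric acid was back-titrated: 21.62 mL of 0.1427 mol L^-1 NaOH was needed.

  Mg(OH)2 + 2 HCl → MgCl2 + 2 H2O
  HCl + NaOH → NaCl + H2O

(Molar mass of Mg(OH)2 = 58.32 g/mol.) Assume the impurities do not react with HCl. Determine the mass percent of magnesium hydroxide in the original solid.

n(HCl) added = 0.05039 × 0.6147 = 0.03097 mol
n(NaOH) used in back-titration = 0.02162 × 0.1427 = 3.085 × 10^-3 mol
n(HCl) left over = 3.085 × 10^-3 mol (1:1 ratio)
n(HCl) consumed by analyte = 0.03097 − 3.085 × 10^-3 = 0.02789 mol
From the 1:2 ratio, n(Mg(OH)2) = 1/2 × 0.02789 = 0.01394 mol
mass of Mg(OH)2 = 0.01394 × 58.32 = 0.8133 g
% Mg(OH)2 = 0.8133 / 0.9645 × 100 = 84.32 %

84.32 %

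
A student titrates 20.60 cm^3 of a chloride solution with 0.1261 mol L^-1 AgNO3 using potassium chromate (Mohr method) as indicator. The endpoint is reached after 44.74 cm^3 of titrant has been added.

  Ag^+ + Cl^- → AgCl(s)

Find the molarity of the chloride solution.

0.2739 mol/L

n(AgNO3) = 0.04474 L × 0.1261 mol/L = 5.642 × 10^-3 mol
n(Cl-) = 5.642 × 10^-3 mol (1:1 mole ratio)
[Cl-] = 5.642 × 10^-3 mol / 0.02060 L = 0.2739 mol/L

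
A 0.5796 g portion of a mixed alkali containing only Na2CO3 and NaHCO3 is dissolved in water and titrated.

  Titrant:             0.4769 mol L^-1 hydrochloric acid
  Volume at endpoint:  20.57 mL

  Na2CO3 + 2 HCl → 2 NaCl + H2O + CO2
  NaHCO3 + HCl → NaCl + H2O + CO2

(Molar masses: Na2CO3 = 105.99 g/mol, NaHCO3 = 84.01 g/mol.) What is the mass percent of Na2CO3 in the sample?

72.09 %

n(HCl) = 0.02057 × 0.4769 = 9.810 × 10^-3 mol
Let x = n(Na2CO3), y = n(NaHCO3).
Titrant: 2x + 1y = 9.810 × 10^-3;  mass: 105.99x + 84.01y = 0.5796
Solving, x = 3.942 × 10^-3 mol, y = 1.926 × 10^-3 mol
mass of Na2CO3 = 3.942 × 10^-3 × 105.99 = 0.4178 g
% Na2CO3 = 0.4178 / 0.5796 × 100 = 72.09 %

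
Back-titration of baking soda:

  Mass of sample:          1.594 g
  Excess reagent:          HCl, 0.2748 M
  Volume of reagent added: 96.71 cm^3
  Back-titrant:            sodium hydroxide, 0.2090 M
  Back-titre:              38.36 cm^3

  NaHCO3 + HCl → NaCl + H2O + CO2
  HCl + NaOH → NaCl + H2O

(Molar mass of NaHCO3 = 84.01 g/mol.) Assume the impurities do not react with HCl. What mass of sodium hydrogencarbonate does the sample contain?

n(HCl) added = 0.09671 × 0.2748 = 0.02658 mol
n(NaOH) used in back-titration = 0.03836 × 0.2090 = 8.017 × 10^-3 mol
n(HCl) left over = 8.017 × 10^-3 mol (1:1 ratio)
n(HCl) consumed by analyte = 0.02658 − 8.017 × 10^-3 = 0.01856 mol
n(NaHCO3) = 0.01856 mol (1:1 ratio)
mass of NaHCO3 = 0.01856 × 84.01 = 1.559 g

1.559 g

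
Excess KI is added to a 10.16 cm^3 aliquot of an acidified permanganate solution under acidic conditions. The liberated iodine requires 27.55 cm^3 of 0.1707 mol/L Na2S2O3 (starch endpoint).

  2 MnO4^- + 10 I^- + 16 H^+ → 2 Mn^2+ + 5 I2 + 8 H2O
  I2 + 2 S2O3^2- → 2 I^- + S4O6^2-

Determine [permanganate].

0.09257 mol/L

n(S2O3^2-) = 0.02755 × 0.1707 = 4.703 × 10^-3 mol
n(I2) = n(S2O3^2-)/2 = 2.351 × 10^-3 mol
From the 2:5 ratio, n(MnO4^-) in the aliquot = 2/5 × 2.351 × 10^-3 = 9.406 × 10^-4 mol
[MnO4^-] = 9.406 × 10^-4 / 0.01016 = 0.09257 mol/L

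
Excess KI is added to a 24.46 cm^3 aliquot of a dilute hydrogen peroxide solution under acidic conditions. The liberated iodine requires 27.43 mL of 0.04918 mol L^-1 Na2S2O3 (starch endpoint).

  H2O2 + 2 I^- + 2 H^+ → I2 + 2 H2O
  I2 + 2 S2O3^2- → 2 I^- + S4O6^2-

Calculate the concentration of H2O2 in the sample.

n(S2O3^2-) = 0.02743 × 0.04918 = 1.349 × 10^-3 mol
n(I2) = n(S2O3^2-)/2 = 6.745 × 10^-4 mol
n(H2O2) in the aliquot = 6.745 × 10^-4 mol (1:1 ratio)
[H2O2] = 6.745 × 10^-4 / 0.02446 = 0.02758 mol/L

0.02758 mol/L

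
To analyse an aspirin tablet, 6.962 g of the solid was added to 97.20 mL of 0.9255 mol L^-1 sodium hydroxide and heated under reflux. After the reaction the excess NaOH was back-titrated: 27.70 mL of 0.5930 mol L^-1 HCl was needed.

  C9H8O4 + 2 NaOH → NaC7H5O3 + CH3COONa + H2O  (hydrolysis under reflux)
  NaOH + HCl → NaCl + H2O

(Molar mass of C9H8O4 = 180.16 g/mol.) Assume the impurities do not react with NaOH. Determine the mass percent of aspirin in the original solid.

n(NaOH) added = 0.09720 × 0.9255 = 0.08996 mol
n(HCl) used in back-titration = 0.02770 × 0.5930 = 0.01643 mol
n(NaOH) left over = 0.01643 mol (1:1 ratio)
n(NaOH) consumed by analyte = 0.08996 − 0.01643 = 0.07353 mol
From the 1:2 ratio, n(C9H8O4) = 1/2 × 0.07353 = 0.03677 mol
mass of C9H8O4 = 0.03677 × 180.16 = 6.624 g
% C9H8O4 = 6.624 / 6.962 × 100 = 95.14 %

95.14 %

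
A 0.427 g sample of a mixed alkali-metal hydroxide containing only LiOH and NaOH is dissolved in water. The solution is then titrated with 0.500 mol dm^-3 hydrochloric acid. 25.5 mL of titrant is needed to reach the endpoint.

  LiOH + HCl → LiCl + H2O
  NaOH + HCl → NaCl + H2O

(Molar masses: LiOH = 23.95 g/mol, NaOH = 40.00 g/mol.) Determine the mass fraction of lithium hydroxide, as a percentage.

n(HCl) = 0.0255 × 0.500 = 0.0127 mol
Let x = n(LiOH), y = n(NaOH).
Titrant: 1x + 1y = 0.0127;  mass: 23.95x + 40.00y = 0.427
Solving, x = 5.17 × 10^-3 mol, y = 7.58 × 10^-3 mol
mass of LiOH = 5.17 × 10^-3 × 23.95 = 0.124 g
% LiOH = 0.124 / 0.427 × 100 = 29.0 %

29.0 %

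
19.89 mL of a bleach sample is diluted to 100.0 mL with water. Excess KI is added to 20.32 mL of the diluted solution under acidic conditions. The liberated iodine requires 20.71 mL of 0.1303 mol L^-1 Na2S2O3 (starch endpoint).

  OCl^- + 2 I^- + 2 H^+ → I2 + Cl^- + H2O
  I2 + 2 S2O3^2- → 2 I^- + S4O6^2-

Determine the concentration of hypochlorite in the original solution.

n(S2O3^2-) = 0.02071 × 0.1303 = 2.699 × 10^-3 mol
n(I2) = n(S2O3^2-)/2 = 1.349 × 10^-3 mol
n(OCl^-) in the aliquot = 1.349 × 10^-3 mol (1:1 ratio)
[OCl^-]_dilute = 1.349 × 10^-3 / 0.02032 = 0.06640 mol/L
[OCl^-]_original = 0.06640 × 100.0/19.89 = 0.3338 mol/L

0.3338 mol/L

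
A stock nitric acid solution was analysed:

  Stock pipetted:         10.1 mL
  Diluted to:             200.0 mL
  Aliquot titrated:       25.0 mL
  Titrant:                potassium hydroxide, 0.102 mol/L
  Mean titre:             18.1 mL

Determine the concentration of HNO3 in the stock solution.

HNO3 + KOH → KNO3 + H2O
n(KOH) = 0.0181 × 0.102 = 1.85 × 10^-3 mol
n(HNO3) in the aliquot = 1.85 × 10^-3 mol (1:1 ratio)
[HNO3]_dilute = 1.85 × 10^-3 / 0.0250 = 0.0738 mol/L
Dilution factor = 200.0 / 10.1 = 19.80
[HNO3]_stock = 0.0738 × 19.80 = 1.46 mol/L

1.46 mol/L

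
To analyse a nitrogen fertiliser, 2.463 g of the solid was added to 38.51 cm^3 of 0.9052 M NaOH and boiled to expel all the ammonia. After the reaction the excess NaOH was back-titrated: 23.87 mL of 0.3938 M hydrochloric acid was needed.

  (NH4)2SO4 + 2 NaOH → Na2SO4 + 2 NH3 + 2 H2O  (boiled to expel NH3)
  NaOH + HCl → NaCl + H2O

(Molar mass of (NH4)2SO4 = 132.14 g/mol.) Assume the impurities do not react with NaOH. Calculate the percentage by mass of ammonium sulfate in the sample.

68.29 %

n(NaOH) added = 0.03851 × 0.9052 = 0.03486 mol
n(HCl) used in back-titration = 0.02387 × 0.3938 = 9.400 × 10^-3 mol
n(NaOH) left over = 9.400 × 10^-3 mol (1:1 ratio)
n(NaOH) consumed by analyte = 0.03486 − 9.400 × 10^-3 = 0.02546 mol
From the 1:2 ratio, n((NH4)2SO4) = 1/2 × 0.02546 = 0.01273 mol
mass of (NH4)2SO4 = 0.01273 × 132.14 = 1.682 g
% (NH4)2SO4 = 1.682 / 2.463 × 100 = 68.29 %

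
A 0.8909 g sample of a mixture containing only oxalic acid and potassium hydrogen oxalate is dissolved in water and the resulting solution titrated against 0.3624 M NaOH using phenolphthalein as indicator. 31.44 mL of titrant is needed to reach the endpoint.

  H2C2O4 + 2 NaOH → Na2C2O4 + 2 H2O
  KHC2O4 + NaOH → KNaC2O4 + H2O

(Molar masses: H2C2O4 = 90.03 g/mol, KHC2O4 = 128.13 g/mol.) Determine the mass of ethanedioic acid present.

n(NaOH) = 0.03144 × 0.3624 = 0.01139 mol
Let x = n(H2C2O4), y = n(KHC2O4).
Titrant: 2x + 1y = 0.01139;  mass: 90.03x + 128.13y = 0.8909
Solving, x = 3.423 × 10^-3 mol, y = 4.548 × 10^-3 mol
mass of H2C2O4 = 3.423 × 10^-3 × 90.03 = 0.3082 g

0.3082 g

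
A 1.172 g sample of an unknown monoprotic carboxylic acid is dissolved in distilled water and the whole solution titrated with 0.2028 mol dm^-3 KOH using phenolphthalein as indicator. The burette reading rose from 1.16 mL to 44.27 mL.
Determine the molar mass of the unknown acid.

134.1 g/mol

n(KOH) = 0.04311 L × 0.2028 mol/L = 8.743 × 10^-3 mol
n(HA) = 8.743 × 10^-3 mol (1:1 ratio)
M = m / n = 1.172 g / 8.743 × 10^-3 mol = 134.1 g/mol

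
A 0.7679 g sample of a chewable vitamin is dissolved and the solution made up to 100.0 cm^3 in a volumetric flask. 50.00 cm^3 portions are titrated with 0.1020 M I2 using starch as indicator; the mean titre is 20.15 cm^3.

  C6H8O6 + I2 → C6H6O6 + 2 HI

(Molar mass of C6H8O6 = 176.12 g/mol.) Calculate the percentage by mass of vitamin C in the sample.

94.28 %

n(I2) per titration = 0.02015 × 0.1020 = 2.055 × 10^-3 mol
n(C6H8O6) in each aliquot = 2.055 × 10^-3 mol (1:1 ratio)
n(C6H8O6) in the whole flask = 2.055 × 10^-3 × 100.0/50.00 = 4.111 × 10^-3 mol
mass of C6H8O6 = 4.111 × 10^-3 × 176.12 = 0.7240 g
% C6H8O6 = 0.7240 / 0.7679 × 100 = 94.28 %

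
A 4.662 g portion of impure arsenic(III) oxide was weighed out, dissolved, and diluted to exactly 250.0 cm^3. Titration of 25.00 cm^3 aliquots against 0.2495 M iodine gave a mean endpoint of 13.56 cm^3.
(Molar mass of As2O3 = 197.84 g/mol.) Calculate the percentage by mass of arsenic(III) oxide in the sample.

As2O3 + 2 I2 + 2 H2O → As2O5 + 4 HI
n(I2) per titration = 0.01356 × 0.2495 = 3.383 × 10^-3 mol
From the 1:2 ratio, n(As2O3) in each aliquot = 1/2 × 3.383 × 10^-3 = 1.692 × 10^-3 mol
n(As2O3) in the whole flask = 1.692 × 10^-3 × 250.0/25.00 = 0.01692 mol
mass of As2O3 = 0.01692 × 197.84 = 3.347 g
% As2O3 = 3.347 / 4.662 × 100 = 71.79 %

71.79 %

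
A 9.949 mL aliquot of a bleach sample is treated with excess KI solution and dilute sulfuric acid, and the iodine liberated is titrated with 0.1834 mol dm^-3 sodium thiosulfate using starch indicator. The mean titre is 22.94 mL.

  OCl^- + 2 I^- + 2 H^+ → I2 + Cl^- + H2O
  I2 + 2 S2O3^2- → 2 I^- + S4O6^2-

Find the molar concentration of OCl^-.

n(S2O3^2-) = 0.02294 × 0.1834 = 4.207 × 10^-3 mol
n(I2) = n(S2O3^2-)/2 = 2.104 × 10^-3 mol
n(OCl^-) in the aliquot = 2.104 × 10^-3 mol (1:1 ratio)
[OCl^-] = 2.104 × 10^-3 / 0.009949 = 0.2114 mol/L

0.2114 mol/L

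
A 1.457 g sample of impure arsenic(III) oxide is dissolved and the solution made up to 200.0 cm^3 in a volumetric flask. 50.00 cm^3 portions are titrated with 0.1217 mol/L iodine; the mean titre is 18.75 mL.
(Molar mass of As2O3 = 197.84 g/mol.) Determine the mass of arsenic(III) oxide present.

0.9029 g

As2O3 + 2 I2 + 2 H2O → As2O5 + 4 HI
n(I2) per titration = 0.01875 × 0.1217 = 2.282 × 10^-3 mol
From the 1:2 ratio, n(As2O3) in each aliquot = 1/2 × 2.282 × 10^-3 = 1.141 × 10^-3 mol
n(As2O3) in the whole flask = 1.141 × 10^-3 × 200.0/50.00 = 4.564 × 10^-3 mol
mass of As2O3 = 4.564 × 10^-3 × 197.84 = 0.9029 g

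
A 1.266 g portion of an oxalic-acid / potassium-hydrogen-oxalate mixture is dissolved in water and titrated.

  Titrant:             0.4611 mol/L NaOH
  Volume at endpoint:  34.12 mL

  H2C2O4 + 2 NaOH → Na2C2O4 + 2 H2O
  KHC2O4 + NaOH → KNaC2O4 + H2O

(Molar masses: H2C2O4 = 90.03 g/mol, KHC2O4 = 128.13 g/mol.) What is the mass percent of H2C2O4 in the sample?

32.08 %

n(NaOH) = 0.03412 × 0.4611 = 0.01573 mol
Let x = n(H2C2O4), y = n(KHC2O4).
Titrant: 2x + 1y = 0.01573;  mass: 90.03x + 128.13y = 1.266
Solving, x = 4.511 × 10^-3 mol, y = 6.711 × 10^-3 mol
mass of H2C2O4 = 4.511 × 10^-3 × 90.03 = 0.4061 g
% H2C2O4 = 0.4061 / 1.266 × 100 = 32.08 %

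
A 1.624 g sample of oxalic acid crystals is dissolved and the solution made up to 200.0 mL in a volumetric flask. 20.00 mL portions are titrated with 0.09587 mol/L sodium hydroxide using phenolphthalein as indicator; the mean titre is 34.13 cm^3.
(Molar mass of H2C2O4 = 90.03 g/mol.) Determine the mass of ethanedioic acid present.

1.473 g

H2C2O4 + 2 NaOH → Na2C2O4 + 2 H2O
n(NaOH) per titration = 0.03413 × 0.09587 = 3.272 × 10^-3 mol
From the 1:2 ratio, n(H2C2O4) in each aliquot = 1/2 × 3.272 × 10^-3 = 1.636 × 10^-3 mol
n(H2C2O4) in the whole flask = 1.636 × 10^-3 × 200.0/20.00 = 0.01636 mol
mass of H2C2O4 = 0.01636 × 90.03 = 1.473 g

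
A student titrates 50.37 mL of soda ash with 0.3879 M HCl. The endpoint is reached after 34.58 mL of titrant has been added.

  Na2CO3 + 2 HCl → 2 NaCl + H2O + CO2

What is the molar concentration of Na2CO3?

0.1332 M

n(HCl) = 0.03458 L × 0.3879 mol/L = 0.01341 mol
From the 1:2 mole ratio, n(Na2CO3) = 1/2 × 0.01341 = 6.707 × 10^-3 mol
[Na2CO3] = 6.707 × 10^-3 mol / 0.05037 L = 0.1332 mol/L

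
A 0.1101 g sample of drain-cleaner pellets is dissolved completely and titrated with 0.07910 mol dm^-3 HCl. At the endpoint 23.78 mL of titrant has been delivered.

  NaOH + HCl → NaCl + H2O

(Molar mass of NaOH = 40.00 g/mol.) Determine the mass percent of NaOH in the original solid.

68.34 %

n(HCl) = 0.02378 L × 0.07910 mol/L = 1.881 × 10^-3 mol
n(NaOH) = 1.881 × 10^-3 mol (1:1 ratio)
mass of NaOH = 1.881 × 10^-3 × 40.00 g/mol = 0.07524 g
% NaOH = 0.07524 / 0.1101 × 100 = 68.34 %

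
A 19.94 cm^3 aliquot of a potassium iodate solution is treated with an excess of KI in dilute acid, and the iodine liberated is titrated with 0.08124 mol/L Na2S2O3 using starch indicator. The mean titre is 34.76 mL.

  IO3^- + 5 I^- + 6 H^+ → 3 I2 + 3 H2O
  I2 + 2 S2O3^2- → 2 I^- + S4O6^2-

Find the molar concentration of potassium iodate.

0.02360 mol/L

n(S2O3^2-) = 0.03476 × 0.08124 = 2.824 × 10^-3 mol
n(I2) = n(S2O3^2-)/2 = 1.412 × 10^-3 mol
From the 1:3 ratio, n(IO3^-) in the aliquot = 1/3 × 1.412 × 10^-3 = 4.707 × 10^-4 mol
[IO3^-] = 4.707 × 10^-4 / 0.01994 = 0.02360 mol/L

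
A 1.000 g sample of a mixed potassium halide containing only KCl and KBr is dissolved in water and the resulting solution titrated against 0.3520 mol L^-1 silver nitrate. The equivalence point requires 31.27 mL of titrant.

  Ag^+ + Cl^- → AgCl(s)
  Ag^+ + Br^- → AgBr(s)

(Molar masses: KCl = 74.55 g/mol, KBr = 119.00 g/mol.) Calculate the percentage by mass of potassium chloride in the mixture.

51.96 %

n(AgNO3) = 0.03127 × 0.3520 = 0.01101 mol
Let x = n(KCl), y = n(KBr).
Titrant: 1x + 1y = 0.01101;  mass: 74.55x + 119.00y = 1.000
Solving, x = 6.970 × 10^-3 mol, y = 4.037 × 10^-3 mol
mass of KCl = 6.970 × 10^-3 × 74.55 = 0.5196 g
% KCl = 0.5196 / 1.000 × 100 = 51.96 %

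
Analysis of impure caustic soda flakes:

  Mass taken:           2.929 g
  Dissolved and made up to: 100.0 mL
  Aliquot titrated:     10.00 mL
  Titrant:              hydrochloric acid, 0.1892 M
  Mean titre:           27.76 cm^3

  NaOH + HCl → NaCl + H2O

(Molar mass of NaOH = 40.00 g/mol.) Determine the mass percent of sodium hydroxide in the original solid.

n(HCl) per titration = 0.02776 × 0.1892 = 5.252 × 10^-3 mol
n(NaOH) in each aliquot = 5.252 × 10^-3 mol (1:1 ratio)
n(NaOH) in the whole flask = 5.252 × 10^-3 × 100.0/10.00 = 0.05252 mol
mass of NaOH = 0.05252 × 40.00 = 2.101 g
% NaOH = 2.101 / 2.929 × 100 = 71.73 %

71.73 %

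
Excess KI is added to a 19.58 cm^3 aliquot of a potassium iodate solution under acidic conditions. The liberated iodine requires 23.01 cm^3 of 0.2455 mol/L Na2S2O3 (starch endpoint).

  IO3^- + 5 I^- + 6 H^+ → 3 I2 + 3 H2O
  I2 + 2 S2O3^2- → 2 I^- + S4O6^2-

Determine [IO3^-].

n(S2O3^2-) = 0.02301 × 0.2455 = 5.649 × 10^-3 mol
n(I2) = n(S2O3^2-)/2 = 2.824 × 10^-3 mol
From the 1:3 ratio, n(IO3^-) in the aliquot = 1/3 × 2.824 × 10^-3 = 9.415 × 10^-4 mol
[IO3^-] = 9.415 × 10^-4 / 0.01958 = 0.04808 mol/L

0.04808 mol/L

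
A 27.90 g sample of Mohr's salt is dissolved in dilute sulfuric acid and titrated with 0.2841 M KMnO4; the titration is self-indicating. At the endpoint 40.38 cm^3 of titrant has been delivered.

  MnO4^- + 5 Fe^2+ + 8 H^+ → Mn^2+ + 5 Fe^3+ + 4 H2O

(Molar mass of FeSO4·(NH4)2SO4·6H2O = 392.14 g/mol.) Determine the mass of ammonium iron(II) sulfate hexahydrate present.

22.49 g

n(KMnO4) = 0.04038 L × 0.2841 mol/L = 0.01147 mol
From the 5:1 ratio, n(FeSO4·(NH4)2SO4·6H2O) = 5/1 × 0.01147 = 0.05736 mol
mass of FeSO4·(NH4)2SO4·6H2O = 0.05736 × 392.14 g/mol = 22.49 g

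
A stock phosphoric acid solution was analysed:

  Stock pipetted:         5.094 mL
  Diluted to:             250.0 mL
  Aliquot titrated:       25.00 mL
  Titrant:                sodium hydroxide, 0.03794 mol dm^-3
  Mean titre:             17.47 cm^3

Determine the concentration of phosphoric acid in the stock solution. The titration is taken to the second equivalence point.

H3PO4 + 2 NaOH → Na2HPO4 + 2 H2O
n(NaOH) = 0.01747 × 0.03794 = 6.628 × 10^-4 mol
From the 1:2 ratio, n(H3PO4) in the aliquot = 1/2 × 6.628 × 10^-4 = 3.314 × 10^-4 mol
[H3PO4]_dilute = 3.314 × 10^-4 / 0.02500 = 0.01326 mol/L
Dilution factor = 250.0 / 5.094 = 49.08
[H3PO4]_stock = 0.01326 × 49.08 = 0.6506 mol/L

0.6506 mol/L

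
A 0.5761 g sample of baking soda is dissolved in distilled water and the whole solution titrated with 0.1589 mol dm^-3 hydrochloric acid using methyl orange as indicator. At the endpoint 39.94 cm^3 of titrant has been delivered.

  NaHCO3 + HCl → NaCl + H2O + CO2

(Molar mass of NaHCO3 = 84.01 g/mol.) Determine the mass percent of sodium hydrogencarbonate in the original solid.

n(HCl) = 0.03994 L × 0.1589 mol/L = 6.346 × 10^-3 mol
n(NaHCO3) = 6.346 × 10^-3 mol (1:1 ratio)
mass of NaHCO3 = 6.346 × 10^-3 × 84.01 g/mol = 0.5332 g
% NaHCO3 = 0.5332 / 0.5761 × 100 = 92.55 %

92.55 %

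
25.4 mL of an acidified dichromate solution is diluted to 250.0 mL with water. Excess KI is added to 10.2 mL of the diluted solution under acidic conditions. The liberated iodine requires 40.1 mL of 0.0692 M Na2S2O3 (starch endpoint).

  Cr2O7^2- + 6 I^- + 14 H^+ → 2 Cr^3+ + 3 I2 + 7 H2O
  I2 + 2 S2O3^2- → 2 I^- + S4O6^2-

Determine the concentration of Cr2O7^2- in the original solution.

n(S2O3^2-) = 0.0401 × 0.0692 = 2.77 × 10^-3 mol
n(I2) = n(S2O3^2-)/2 = 1.39 × 10^-3 mol
From the 1:3 ratio, n(Cr2O7^2-) in the aliquot = 1/3 × 1.39 × 10^-3 = 4.62 × 10^-4 mol
[Cr2O7^2-]_dilute = 4.62 × 10^-4 / 0.0102 = 0.0453 mol/L
[Cr2O7^2-]_original = 0.0453 × 250.0/25.4 = 0.446 mol/L

0.446 M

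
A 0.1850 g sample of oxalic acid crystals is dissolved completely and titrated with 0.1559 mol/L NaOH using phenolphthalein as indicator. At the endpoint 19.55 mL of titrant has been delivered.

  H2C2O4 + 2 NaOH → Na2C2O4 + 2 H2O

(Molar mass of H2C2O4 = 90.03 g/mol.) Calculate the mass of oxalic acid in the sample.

n(NaOH) = 0.01955 L × 0.1559 mol/L = 3.048 × 10^-3 mol
From the 1:2 ratio, n(H2C2O4) = 1/2 × 3.048 × 10^-3 = 1.524 × 10^-3 mol
mass of H2C2O4 = 1.524 × 10^-3 × 90.03 g/mol = 0.1372 g

0.1372 g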